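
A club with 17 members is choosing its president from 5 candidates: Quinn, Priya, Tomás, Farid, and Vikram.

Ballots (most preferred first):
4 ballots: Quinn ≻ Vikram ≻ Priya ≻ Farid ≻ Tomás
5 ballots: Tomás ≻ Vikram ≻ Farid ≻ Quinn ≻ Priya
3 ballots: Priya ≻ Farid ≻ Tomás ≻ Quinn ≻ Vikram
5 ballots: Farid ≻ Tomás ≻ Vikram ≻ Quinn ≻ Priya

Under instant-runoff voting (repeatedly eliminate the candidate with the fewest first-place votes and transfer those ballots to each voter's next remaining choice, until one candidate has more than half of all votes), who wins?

Farid

Round 1: Quinn 4, Priya 3, Tomás 5, Farid 5, Vikram 0. Vikram eliminated.
Round 2: Quinn 4, Priya 3, Tomás 5, Farid 5. Priya eliminated.
Round 3: Quinn 4, Tomás 5, Farid 8. Quinn eliminated.
Round 4: Tomás 5, Farid 12. Farid has a majority (≥9).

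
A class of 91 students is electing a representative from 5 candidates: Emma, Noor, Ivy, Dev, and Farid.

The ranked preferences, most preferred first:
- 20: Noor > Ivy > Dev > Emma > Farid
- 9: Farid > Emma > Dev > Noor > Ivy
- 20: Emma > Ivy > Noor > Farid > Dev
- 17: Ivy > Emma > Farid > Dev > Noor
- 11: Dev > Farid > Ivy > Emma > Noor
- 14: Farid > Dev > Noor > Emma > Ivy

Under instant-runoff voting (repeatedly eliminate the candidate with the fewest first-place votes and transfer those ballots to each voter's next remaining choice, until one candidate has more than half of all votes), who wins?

Round 1: Emma 20, Noor 20, Ivy 17, Dev 11, Farid 23. Dev eliminated.
Round 2: Emma 20, Noor 20, Ivy 17, Farid 34. Ivy eliminated.
Round 3: Emma 37, Noor 20, Farid 34. Noor eliminated.
Round 4: Emma 57, Farid 34. Emma has a majority (≥46).

Emma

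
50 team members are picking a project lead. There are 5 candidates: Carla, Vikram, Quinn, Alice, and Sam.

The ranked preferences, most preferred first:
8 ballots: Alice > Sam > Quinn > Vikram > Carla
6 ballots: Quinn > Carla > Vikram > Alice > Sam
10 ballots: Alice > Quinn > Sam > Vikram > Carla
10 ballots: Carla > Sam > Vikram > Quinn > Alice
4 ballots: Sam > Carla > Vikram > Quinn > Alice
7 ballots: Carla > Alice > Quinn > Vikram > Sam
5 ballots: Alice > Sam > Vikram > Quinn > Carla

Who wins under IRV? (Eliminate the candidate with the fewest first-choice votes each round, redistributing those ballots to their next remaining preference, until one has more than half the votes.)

Carla

Round 1: Carla 17, Vikram 0, Quinn 6, Alice 23, Sam 4. Vikram eliminated.
Round 2: Carla 17, Quinn 6, Alice 23, Sam 4. Sam eliminated.
Round 3: Carla 21, Quinn 6, Alice 23. Quinn eliminated.
Round 4: Carla 27, Alice 23. Carla has a majority (≥26).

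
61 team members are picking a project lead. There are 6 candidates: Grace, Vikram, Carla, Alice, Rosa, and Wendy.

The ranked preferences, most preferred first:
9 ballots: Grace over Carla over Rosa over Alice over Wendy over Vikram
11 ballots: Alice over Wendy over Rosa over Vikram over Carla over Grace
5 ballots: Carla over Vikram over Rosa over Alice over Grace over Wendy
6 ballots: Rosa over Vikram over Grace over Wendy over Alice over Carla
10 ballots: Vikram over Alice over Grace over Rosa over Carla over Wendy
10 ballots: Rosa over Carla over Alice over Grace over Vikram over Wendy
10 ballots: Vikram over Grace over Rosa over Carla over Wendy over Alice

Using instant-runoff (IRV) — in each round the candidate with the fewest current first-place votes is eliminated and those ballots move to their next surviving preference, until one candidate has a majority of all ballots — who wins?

Rosa

Round 1: Grace 9, Vikram 20, Carla 5, Alice 11, Rosa 16, Wendy 0. Wendy eliminated.
Round 2: Grace 9, Vikram 20, Carla 5, Alice 11, Rosa 16. Carla eliminated.
Round 3: Grace 9, Vikram 25, Alice 11, Rosa 16. Grace eliminated.
Round 4: Vikram 25, Alice 11, Rosa 25. Alice eliminated.
Round 5: Vikram 25, Rosa 36. Rosa has a majority (≥31).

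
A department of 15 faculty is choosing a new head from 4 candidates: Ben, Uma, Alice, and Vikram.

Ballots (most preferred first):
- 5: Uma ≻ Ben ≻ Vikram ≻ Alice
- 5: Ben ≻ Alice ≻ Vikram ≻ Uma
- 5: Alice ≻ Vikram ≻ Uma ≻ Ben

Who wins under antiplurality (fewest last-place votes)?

Vikram

Last-place votes: Ben 5, Uma 5, Alice 5, Vikram 0.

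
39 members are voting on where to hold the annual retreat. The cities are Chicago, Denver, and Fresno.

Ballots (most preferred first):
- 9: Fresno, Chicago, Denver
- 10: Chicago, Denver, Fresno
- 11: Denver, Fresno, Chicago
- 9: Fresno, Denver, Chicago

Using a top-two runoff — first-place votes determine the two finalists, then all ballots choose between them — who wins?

Denver

Round 1 first-place votes: Chicago 10, Denver 11, Fresno 18. Fresno and Denver advance.
Runoff: Fresno is ranked above Denver on 18 ballots, Denver above Fresno on 21.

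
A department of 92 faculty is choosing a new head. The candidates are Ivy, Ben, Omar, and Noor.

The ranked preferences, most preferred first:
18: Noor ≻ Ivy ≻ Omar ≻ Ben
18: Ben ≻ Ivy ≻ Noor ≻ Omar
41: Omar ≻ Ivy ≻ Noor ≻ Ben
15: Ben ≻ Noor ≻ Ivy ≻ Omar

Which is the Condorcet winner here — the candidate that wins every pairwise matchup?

Ivy vs Ben: 59–33
Ivy vs Omar: 51–41
Ivy vs Noor: 59–33
Ivy beats every other candidate.

Ivy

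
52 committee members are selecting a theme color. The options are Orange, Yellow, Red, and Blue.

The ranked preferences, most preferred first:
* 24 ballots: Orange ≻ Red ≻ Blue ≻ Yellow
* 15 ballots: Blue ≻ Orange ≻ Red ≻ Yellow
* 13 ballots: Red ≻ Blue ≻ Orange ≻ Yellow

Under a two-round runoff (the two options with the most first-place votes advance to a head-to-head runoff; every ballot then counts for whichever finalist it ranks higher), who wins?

Round 1 first-place votes: Orange 24, Yellow 0, Red 13, Blue 15. Orange and Blue advance.
Runoff: Orange is ranked above Blue on 24 ballots, Blue above Orange on 28.

Blue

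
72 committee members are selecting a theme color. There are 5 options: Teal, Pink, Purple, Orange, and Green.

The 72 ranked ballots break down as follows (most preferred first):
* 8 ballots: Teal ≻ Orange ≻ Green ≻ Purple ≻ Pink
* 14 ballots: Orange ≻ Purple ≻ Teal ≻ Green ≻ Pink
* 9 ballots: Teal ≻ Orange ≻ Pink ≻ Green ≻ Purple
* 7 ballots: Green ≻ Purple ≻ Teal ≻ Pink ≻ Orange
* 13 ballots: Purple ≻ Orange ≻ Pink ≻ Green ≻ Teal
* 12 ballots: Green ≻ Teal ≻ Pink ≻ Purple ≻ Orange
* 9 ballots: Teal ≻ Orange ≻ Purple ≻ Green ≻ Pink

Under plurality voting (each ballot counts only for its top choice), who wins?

Teal

First-place votes: Teal 26, Pink 0, Purple 13, Orange 14, Green 19.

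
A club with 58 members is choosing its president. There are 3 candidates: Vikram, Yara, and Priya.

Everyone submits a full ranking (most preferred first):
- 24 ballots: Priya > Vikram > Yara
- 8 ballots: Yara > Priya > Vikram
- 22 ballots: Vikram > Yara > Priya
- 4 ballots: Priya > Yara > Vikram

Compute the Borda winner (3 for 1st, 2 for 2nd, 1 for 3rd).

Vikram: 24×2 + 8×1 + 22×3 + 4×1 = 126
Yara: 24×1 + 8×3 + 22×2 + 4×2 = 100
Priya: 24×3 + 8×2 + 22×1 + 4×3 = 122

Vikram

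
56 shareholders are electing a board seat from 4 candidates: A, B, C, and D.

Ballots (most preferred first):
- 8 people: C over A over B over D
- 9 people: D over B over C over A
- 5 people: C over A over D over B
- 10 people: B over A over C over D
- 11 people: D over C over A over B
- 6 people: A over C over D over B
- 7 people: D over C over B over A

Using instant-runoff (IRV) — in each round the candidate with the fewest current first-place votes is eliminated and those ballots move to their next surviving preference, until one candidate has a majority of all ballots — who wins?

Round 1: A 6, B 10, C 13, D 27. A eliminated.
Round 2: B 10, C 19, D 27. B eliminated.
Round 3: C 29, D 27. C has a majority (≥29).

C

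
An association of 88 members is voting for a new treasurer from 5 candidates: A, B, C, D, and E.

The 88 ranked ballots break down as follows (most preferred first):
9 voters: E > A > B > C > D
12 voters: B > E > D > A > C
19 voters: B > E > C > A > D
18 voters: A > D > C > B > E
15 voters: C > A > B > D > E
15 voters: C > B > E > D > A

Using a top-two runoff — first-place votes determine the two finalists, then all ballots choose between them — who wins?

Round 1 first-place votes: A 18, B 31, C 30, D 0, E 9. B and C advance.
Runoff: B is ranked above C on 40 ballots, C above B on 48.

C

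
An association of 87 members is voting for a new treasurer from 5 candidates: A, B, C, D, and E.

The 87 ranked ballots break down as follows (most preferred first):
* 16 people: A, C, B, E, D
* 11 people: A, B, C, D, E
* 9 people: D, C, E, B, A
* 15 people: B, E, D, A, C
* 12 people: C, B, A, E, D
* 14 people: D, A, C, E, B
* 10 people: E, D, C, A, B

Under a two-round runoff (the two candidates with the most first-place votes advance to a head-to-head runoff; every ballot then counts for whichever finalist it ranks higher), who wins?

Round 1 first-place votes: A 27, B 15, C 12, D 23, E 10. A and D advance.
Runoff: A is ranked above D on 39 ballots, D above A on 48.

D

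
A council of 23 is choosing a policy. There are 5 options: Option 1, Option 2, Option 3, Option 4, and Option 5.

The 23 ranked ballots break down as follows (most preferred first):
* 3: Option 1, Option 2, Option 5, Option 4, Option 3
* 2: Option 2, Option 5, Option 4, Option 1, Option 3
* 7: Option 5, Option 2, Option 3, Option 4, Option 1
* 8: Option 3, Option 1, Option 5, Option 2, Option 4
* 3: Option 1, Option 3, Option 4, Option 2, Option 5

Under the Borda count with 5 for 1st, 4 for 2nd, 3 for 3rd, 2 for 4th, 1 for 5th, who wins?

Option 5

Option 1: 3×5 + 2×2 + 7×1 + 8×4 + 3×5 = 73
Option 2: 3×4 + 2×5 + 7×4 + 8×2 + 3×2 = 72
Option 3: 3×1 + 2×1 + 7×3 + 8×5 + 3×4 = 78
Option 4: 3×2 + 2×3 + 7×2 + 8×1 + 3×3 = 43
Option 5: 3×3 + 2×4 + 7×5 + 8×3 + 3×1 = 79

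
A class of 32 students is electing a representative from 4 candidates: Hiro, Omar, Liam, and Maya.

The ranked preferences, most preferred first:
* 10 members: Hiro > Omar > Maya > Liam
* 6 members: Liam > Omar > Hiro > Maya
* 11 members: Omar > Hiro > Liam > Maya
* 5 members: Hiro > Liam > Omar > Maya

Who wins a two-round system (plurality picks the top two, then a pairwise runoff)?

Round 1 first-place votes: Hiro 15, Omar 11, Liam 6, Maya 0. Hiro and Omar advance.
Runoff: Hiro is ranked above Omar on 15 ballots, Omar above Hiro on 17.

Omar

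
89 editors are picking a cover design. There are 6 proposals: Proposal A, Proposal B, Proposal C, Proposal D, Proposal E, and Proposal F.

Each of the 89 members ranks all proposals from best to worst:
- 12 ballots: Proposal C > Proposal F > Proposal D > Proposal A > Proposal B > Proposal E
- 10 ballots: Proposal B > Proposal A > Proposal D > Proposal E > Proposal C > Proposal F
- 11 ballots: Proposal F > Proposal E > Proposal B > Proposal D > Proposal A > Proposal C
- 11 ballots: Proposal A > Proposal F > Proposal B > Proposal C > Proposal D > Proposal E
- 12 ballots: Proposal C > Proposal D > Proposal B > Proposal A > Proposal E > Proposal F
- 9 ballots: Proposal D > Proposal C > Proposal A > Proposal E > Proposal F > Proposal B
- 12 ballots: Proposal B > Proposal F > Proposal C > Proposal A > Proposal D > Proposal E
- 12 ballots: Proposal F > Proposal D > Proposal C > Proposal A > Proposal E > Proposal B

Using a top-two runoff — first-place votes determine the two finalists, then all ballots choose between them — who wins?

Round 1 first-place votes: Proposal A 11, Proposal B 22, Proposal C 24, Proposal D 9, Proposal E 0, Proposal F 23. Proposal C and Proposal F advance.
Runoff: Proposal C is ranked above Proposal F on 43 ballots, Proposal F above Proposal C on 46.

Proposal F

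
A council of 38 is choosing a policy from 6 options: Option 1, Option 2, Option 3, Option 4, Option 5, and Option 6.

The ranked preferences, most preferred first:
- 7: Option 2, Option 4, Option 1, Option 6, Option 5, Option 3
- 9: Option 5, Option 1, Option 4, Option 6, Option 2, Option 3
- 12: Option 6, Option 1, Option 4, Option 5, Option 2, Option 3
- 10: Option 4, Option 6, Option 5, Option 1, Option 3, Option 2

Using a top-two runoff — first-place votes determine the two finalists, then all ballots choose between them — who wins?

Round 1 first-place votes: Option 1 0, Option 2 7, Option 3 0, Option 4 10, Option 5 9, Option 6 12. Option 6 and Option 4 advance.
Runoff: Option 6 is ranked above Option 4 on 12 ballots, Option 4 above Option 6 on 26.

Option 4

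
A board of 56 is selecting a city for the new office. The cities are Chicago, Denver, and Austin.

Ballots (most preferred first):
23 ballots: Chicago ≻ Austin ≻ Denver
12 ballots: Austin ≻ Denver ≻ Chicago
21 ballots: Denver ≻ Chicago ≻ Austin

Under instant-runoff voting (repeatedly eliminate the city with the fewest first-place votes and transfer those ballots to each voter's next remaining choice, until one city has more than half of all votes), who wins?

Denver

Round 1: Chicago 23, Denver 21, Austin 12. Austin eliminated.
Round 2: Chicago 23, Denver 33. Denver has a majority (≥29).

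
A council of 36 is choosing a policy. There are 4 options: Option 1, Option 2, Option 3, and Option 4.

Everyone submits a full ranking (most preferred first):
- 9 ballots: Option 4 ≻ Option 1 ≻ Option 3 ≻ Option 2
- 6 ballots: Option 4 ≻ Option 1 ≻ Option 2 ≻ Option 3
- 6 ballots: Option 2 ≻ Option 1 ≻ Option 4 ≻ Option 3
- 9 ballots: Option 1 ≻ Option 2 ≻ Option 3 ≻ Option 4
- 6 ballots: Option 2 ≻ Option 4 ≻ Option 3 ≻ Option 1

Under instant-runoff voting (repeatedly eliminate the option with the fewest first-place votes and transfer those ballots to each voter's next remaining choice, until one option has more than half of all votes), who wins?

Option 2

Round 1: Option 1 9, Option 2 12, Option 3 0, Option 4 15. Option 3 eliminated.
Round 2: Option 1 9, Option 2 12, Option 4 15. Option 1 eliminated.
Round 3: Option 2 21, Option 4 15. Option 2 has a majority (≥19).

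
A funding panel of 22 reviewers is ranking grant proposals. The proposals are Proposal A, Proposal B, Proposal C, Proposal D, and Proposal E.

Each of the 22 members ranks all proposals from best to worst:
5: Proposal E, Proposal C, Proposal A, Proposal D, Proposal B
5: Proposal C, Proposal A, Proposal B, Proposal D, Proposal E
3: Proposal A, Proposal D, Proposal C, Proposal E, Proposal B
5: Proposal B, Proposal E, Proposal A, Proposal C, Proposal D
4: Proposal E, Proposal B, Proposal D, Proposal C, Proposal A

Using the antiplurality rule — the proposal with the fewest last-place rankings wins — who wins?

Last-place votes: Proposal A 4, Proposal B 8, Proposal C 0, Proposal D 5, Proposal E 5.

Proposal C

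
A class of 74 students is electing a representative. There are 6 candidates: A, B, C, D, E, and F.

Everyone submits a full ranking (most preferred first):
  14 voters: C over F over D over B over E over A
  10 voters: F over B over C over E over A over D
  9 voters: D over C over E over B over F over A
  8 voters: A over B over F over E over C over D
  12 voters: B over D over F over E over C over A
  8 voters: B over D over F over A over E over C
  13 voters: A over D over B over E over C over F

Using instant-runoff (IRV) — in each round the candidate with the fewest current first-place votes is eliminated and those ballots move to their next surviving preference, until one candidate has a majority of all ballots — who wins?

B

Round 1: A 21, B 20, C 14, D 9, E 0, F 10. E eliminated.
Round 2: A 21, B 20, C 14, D 9, F 10. D eliminated.
Round 3: A 21, B 20, C 23, F 10. F eliminated.
Round 4: A 21, B 30, C 23. A eliminated.
Round 5: B 51, C 23. B has a majority (≥38).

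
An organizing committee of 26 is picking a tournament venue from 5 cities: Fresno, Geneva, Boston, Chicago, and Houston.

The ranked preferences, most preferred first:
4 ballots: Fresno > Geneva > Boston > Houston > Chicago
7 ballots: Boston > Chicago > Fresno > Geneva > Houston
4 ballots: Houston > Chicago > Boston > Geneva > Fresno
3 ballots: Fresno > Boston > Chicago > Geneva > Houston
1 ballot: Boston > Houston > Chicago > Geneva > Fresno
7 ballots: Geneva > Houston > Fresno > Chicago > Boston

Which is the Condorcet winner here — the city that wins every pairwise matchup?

Fresno vs Geneva: 14–12
Fresno vs Boston: 14–12
Fresno vs Chicago: 14–12
Fresno vs Houston: 14–12
Fresno beats every other city.

Fresno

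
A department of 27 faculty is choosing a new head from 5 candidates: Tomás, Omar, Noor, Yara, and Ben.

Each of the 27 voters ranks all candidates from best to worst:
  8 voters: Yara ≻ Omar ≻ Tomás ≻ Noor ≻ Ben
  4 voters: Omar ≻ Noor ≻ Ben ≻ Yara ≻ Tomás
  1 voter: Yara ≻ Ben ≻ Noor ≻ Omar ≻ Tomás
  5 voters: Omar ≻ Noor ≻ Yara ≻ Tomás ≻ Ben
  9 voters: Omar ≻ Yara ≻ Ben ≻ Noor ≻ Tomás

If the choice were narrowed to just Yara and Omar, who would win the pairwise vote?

Omar

Yara is ranked above Omar on 9 ballots; Omar above Yara on 18.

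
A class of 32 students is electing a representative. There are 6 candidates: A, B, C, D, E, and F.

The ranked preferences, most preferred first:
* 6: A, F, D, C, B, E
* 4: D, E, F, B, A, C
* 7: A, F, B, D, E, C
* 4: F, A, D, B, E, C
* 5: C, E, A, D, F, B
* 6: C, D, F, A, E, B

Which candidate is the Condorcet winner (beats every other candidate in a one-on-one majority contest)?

A vs B: 28–4
A vs C: 21–11
A vs D: 22–10
A vs E: 23–9
A vs F: 18–14
A beats every other candidate.

A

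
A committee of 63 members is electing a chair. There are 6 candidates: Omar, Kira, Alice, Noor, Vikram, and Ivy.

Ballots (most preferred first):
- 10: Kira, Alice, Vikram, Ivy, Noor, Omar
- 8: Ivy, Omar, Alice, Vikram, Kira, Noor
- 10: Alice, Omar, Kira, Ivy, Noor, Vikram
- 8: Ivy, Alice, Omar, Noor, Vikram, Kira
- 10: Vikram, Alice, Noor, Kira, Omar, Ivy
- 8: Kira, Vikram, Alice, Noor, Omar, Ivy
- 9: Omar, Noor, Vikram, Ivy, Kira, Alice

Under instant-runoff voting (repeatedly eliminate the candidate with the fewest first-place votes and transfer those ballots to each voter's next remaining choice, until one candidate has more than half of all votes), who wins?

Vikram

Round 1: Omar 9, Kira 18, Alice 10, Noor 0, Vikram 10, Ivy 16. Noor eliminated.
Round 2: Omar 9, Kira 18, Alice 10, Vikram 10, Ivy 16. Omar eliminated.
Round 3: Kira 18, Alice 10, Vikram 19, Ivy 16. Alice eliminated.
Round 4: Kira 28, Vikram 19, Ivy 16. Ivy eliminated.
Round 5: Kira 28, Vikram 35. Vikram has a majority (≥32).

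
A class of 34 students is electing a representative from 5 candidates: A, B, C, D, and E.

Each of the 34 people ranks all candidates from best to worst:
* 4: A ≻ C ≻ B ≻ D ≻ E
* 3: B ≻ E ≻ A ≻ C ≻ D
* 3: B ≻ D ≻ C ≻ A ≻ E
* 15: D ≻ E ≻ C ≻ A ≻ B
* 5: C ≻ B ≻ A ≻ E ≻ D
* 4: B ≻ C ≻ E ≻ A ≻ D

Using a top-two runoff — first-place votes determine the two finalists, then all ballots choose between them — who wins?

B

Round 1 first-place votes: A 4, B 10, C 5, D 15, E 0. D and B advance.
Runoff: D is ranked above B on 15 ballots, B above D on 19.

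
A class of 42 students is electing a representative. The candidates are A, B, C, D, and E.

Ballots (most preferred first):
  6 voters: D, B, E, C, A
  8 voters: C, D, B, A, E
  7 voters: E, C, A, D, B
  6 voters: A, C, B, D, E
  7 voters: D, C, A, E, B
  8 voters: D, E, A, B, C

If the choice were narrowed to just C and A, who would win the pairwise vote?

C is ranked above A on 28 ballots; A above C on 14.

C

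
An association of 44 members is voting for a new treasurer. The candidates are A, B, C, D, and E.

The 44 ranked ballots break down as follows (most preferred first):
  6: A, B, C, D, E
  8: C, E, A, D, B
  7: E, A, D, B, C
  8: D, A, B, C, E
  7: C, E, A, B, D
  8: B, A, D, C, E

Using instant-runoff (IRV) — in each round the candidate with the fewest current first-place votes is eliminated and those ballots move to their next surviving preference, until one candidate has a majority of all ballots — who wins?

D

Round 1: A 6, B 8, C 15, D 8, E 7. A eliminated.
Round 2: B 14, C 15, D 8, E 7. E eliminated.
Round 3: B 14, C 15, D 15. B eliminated.
Round 4: C 21, D 23. D has a majority (≥23).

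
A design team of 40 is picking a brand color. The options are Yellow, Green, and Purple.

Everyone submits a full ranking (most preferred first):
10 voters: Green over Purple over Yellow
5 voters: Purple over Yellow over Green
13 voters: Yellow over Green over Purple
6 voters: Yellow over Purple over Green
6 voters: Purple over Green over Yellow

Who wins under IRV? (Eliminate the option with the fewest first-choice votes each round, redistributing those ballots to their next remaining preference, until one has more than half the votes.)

Round 1: Yellow 19, Green 10, Purple 11. Green eliminated.
Round 2: Yellow 19, Purple 21. Purple has a majority (≥21).

Purple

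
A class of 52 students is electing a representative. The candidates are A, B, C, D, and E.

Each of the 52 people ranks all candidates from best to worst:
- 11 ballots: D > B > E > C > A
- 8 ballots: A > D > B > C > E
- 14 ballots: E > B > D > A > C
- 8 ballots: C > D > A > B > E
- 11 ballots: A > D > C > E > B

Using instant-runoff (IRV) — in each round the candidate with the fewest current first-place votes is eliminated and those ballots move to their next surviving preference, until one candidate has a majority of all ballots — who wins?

Round 1: A 19, B 0, C 8, D 11, E 14. B eliminated.
Round 2: A 19, C 8, D 11, E 14. C eliminated.
Round 3: A 19, D 19, E 14. E eliminated.
Round 4: A 19, D 33. D has a majority (≥27).

D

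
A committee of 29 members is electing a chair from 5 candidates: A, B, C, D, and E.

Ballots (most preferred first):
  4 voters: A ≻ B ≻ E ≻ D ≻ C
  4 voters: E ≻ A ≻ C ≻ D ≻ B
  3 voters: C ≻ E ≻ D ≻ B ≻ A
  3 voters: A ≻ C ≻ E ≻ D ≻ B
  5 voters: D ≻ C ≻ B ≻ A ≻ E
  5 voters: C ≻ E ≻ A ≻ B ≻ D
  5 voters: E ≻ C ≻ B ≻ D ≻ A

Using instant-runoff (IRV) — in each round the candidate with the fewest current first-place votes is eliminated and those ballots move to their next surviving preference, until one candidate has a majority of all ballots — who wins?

C

Round 1: A 7, B 0, C 8, D 5, E 9. B eliminated.
Round 2: A 7, C 8, D 5, E 9. D eliminated.
Round 3: A 7, C 13, E 9. A eliminated.
Round 4: C 16, E 13. C has a majority (≥15).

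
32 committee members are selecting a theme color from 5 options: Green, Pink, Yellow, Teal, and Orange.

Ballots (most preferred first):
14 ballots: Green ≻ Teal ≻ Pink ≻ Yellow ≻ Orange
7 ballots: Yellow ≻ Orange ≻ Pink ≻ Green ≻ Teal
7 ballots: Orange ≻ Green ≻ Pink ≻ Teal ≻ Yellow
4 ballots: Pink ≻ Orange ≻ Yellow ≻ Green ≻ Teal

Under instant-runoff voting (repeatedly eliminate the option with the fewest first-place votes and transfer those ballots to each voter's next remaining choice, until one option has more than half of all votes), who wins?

Round 1: Green 14, Pink 4, Yellow 7, Teal 0, Orange 7. Teal eliminated.
Round 2: Green 14, Pink 4, Yellow 7, Orange 7. Pink eliminated.
Round 3: Green 14, Yellow 7, Orange 11. Yellow eliminated.
Round 4: Green 14, Orange 18. Orange has a majority (≥17).

Orange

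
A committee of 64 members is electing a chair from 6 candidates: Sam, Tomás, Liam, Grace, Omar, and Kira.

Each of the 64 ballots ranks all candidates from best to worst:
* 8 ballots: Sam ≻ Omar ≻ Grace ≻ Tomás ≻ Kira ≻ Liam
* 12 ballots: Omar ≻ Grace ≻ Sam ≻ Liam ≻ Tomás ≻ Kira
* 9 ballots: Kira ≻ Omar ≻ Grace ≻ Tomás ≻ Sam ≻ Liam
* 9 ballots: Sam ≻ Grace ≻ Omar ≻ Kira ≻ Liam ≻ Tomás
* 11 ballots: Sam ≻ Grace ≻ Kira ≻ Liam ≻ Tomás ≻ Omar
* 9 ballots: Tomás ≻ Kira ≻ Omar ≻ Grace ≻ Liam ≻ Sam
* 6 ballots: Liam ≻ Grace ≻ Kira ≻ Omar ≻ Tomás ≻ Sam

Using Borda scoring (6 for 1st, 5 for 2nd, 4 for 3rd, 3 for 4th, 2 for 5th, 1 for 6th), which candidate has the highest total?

Sam: 8×6 + 12×4 + 9×2 + 9×6 + 11×6 + 9×1 + 6×1 = 249
Tomás: 8×3 + 12×2 + 9×3 + 9×1 + 11×2 + 9×6 + 6×2 = 172
Liam: 8×1 + 12×3 + 9×1 + 9×2 + 11×3 + 9×2 + 6×6 = 158
Grace: 8×4 + 12×5 + 9×4 + 9×5 + 11×5 + 9×3 + 6×5 = 285
Omar: 8×5 + 12×6 + 9×5 + 9×4 + 11×1 + 9×4 + 6×3 = 258
Kira: 8×2 + 12×1 + 9×6 + 9×3 + 11×4 + 9×5 + 6×4 = 222

Grace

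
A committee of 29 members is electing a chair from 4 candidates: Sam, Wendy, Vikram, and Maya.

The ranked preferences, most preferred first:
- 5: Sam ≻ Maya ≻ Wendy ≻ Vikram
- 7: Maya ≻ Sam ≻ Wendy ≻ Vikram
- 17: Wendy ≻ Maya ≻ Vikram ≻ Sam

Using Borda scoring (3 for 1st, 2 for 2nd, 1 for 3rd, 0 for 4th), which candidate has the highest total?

Maya

Sam: 5×3 + 7×2 + 17×0 = 29
Wendy: 5×1 + 7×1 + 17×3 = 63
Vikram: 5×0 + 7×0 + 17×1 = 17
Maya: 5×2 + 7×3 + 17×2 = 65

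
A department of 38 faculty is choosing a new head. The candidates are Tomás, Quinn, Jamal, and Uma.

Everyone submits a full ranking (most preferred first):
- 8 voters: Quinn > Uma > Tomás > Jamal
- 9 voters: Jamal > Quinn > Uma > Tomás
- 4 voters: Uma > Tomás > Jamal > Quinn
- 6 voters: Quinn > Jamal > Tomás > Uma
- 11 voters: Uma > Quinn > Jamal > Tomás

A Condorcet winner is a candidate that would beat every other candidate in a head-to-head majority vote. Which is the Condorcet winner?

Quinn

Quinn vs Tomás: 34–4
Quinn vs Jamal: 25–13
Quinn vs Uma: 23–15
Quinn beats every other candidate.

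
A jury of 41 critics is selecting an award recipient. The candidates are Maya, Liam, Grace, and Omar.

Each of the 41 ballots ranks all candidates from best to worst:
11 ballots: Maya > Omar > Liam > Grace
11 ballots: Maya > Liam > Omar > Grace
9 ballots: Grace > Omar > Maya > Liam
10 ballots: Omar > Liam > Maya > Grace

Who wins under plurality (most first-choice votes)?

Maya

First-place votes: Maya 22, Liam 0, Grace 9, Omar 10.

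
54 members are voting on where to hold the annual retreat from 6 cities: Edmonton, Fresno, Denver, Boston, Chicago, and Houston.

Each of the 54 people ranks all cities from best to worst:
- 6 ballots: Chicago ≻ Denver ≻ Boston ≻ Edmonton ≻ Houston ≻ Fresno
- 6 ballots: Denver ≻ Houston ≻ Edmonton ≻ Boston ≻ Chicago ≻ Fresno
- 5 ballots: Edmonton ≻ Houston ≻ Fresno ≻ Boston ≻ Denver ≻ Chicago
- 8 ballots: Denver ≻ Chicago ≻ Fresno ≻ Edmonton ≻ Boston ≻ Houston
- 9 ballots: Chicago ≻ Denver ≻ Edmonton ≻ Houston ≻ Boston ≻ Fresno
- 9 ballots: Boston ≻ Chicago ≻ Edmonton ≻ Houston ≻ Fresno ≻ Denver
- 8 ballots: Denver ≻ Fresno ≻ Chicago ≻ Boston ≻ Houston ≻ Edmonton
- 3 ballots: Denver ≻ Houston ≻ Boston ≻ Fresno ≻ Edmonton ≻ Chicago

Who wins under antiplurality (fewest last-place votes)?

Boston

Last-place votes: Edmonton 8, Fresno 21, Denver 9, Boston 0, Chicago 8, Houston 8.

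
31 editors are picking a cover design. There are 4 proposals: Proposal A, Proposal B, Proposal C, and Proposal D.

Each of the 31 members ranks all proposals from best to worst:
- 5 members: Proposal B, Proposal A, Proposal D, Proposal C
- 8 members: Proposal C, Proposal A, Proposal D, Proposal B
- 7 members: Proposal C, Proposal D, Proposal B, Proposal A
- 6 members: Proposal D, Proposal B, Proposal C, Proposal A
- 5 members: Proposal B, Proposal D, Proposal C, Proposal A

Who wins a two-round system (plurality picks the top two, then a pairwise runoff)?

Round 1 first-place votes: Proposal A 0, Proposal B 10, Proposal C 15, Proposal D 6. Proposal C and Proposal B advance.
Runoff: Proposal C is ranked above Proposal B on 15 ballots, Proposal B above Proposal C on 16.

Proposal B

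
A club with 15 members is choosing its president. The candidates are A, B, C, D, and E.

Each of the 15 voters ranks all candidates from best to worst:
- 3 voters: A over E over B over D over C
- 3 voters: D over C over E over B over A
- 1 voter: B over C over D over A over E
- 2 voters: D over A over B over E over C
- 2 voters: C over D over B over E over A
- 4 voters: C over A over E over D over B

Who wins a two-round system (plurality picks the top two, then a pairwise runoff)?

Round 1 first-place votes: A 3, B 1, C 6, D 5, E 0. C and D advance.
Runoff: C is ranked above D on 7 ballots, D above C on 8.

D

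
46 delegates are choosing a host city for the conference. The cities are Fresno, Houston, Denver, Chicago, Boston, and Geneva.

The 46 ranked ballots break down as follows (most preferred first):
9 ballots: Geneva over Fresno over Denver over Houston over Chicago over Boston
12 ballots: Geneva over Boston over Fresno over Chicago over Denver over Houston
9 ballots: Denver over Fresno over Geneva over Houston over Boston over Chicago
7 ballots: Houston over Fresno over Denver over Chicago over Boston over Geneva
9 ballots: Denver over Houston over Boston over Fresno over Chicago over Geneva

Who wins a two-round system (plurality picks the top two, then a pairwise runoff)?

Denver

Round 1 first-place votes: Fresno 0, Houston 7, Denver 18, Chicago 0, Boston 0, Geneva 21. Geneva and Denver advance.
Runoff: Geneva is ranked above Denver on 21 ballots, Denver above Geneva on 25.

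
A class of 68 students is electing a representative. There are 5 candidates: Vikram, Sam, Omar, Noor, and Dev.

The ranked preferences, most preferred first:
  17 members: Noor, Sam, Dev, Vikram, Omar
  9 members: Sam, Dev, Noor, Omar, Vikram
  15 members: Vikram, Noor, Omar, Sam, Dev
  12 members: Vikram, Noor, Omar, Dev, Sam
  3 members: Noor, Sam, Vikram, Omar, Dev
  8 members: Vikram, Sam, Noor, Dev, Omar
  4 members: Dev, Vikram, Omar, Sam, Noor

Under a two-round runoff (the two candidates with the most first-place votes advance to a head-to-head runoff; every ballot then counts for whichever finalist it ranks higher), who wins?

Vikram

Round 1 first-place votes: Vikram 35, Sam 9, Omar 0, Noor 20, Dev 4. Vikram and Noor advance.
Runoff: Vikram is ranked above Noor on 39 ballots, Noor above Vikram on 29.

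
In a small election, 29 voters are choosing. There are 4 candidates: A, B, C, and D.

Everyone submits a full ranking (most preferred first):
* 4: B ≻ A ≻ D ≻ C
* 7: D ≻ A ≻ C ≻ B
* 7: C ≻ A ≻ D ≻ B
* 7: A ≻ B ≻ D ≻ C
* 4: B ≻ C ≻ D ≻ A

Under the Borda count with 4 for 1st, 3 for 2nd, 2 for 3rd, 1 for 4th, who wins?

A

A: 4×3 + 7×3 + 7×3 + 7×4 + 4×1 = 86
B: 4×4 + 7×1 + 7×1 + 7×3 + 4×4 = 67
C: 4×1 + 7×2 + 7×4 + 7×1 + 4×3 = 65
D: 4×2 + 7×4 + 7×2 + 7×2 + 4×2 = 72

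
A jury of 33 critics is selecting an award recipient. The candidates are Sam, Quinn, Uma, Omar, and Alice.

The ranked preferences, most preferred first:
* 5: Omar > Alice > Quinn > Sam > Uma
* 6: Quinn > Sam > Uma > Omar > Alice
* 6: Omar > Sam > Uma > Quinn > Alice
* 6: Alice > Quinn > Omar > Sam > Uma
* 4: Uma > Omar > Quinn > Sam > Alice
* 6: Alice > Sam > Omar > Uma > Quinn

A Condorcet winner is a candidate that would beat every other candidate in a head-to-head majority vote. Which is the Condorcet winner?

Omar

Omar vs Sam: 21–12
Omar vs Quinn: 21–12
Omar vs Uma: 23–10
Omar vs Alice: 21–12
Omar beats every other candidate.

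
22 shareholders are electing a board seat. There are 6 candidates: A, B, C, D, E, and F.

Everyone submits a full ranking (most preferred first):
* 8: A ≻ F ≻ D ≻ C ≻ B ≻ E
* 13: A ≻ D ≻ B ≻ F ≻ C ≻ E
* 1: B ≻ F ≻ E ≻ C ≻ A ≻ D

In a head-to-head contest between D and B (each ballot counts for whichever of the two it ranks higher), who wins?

D

D is ranked above B on 21 ballots; B above D on 1.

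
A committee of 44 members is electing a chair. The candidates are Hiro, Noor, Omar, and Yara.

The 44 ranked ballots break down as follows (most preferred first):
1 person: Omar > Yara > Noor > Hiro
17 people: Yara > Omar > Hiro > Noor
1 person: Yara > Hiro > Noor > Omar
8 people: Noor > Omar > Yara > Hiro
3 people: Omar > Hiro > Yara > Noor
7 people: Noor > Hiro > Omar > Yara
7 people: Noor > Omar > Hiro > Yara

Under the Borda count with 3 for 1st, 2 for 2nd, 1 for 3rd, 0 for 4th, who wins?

Hiro: 1×0 + 17×1 + 1×2 + 8×0 + 3×2 + 7×2 + 7×1 = 46
Noor: 1×1 + 17×0 + 1×1 + 8×3 + 3×0 + 7×3 + 7×3 = 68
Omar: 1×3 + 17×2 + 1×0 + 8×2 + 3×3 + 7×1 + 7×2 = 83
Yara: 1×2 + 17×3 + 1×3 + 8×1 + 3×1 + 7×0 + 7×0 = 67

Omar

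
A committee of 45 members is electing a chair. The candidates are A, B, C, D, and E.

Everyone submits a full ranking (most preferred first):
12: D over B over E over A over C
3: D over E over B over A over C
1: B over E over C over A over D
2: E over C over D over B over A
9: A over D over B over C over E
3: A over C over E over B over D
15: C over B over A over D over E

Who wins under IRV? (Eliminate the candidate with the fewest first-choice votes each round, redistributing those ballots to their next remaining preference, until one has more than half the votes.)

D

Round 1: A 12, B 1, C 15, D 15, E 2. B eliminated.
Round 2: A 12, C 15, D 15, E 3. E eliminated.
Round 3: A 12, C 18, D 15. A eliminated.
Round 4: C 21, D 24. D has a majority (≥23).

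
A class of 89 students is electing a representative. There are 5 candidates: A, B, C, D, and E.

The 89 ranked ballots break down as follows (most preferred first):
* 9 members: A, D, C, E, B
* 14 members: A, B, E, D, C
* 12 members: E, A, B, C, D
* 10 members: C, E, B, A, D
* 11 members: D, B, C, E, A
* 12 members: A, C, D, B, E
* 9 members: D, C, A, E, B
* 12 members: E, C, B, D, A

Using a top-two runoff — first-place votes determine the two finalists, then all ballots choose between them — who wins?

Round 1 first-place votes: A 35, B 0, C 10, D 20, E 24. A and E advance.
Runoff: A is ranked above E on 44 ballots, E above A on 45.

E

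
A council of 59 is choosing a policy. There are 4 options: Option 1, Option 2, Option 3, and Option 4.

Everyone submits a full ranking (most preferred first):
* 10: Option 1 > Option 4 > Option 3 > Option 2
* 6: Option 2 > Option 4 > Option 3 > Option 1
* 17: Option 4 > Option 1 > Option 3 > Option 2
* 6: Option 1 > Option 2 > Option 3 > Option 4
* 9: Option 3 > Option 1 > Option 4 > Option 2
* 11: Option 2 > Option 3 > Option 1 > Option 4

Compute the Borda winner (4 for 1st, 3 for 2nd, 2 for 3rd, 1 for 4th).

Option 1: 10×4 + 6×1 + 17×3 + 6×4 + 9×3 + 11×2 = 170
Option 2: 10×1 + 6×4 + 17×1 + 6×3 + 9×1 + 11×4 = 122
Option 3: 10×2 + 6×2 + 17×2 + 6×2 + 9×4 + 11×3 = 147
Option 4: 10×3 + 6×3 + 17×4 + 6×1 + 9×2 + 11×1 = 151

Option 1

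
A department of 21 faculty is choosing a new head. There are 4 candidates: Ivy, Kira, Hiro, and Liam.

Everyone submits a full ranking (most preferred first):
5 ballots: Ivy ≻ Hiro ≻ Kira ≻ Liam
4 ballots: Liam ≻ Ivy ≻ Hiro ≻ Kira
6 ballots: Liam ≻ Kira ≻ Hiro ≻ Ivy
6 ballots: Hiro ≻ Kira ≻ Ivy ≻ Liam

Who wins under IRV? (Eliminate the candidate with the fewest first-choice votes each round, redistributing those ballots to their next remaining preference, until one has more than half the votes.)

Round 1: Ivy 5, Kira 0, Hiro 6, Liam 10. Kira eliminated.
Round 2: Ivy 5, Hiro 6, Liam 10. Ivy eliminated.
Round 3: Hiro 11, Liam 10. Hiro has a majority (≥11).

Hiro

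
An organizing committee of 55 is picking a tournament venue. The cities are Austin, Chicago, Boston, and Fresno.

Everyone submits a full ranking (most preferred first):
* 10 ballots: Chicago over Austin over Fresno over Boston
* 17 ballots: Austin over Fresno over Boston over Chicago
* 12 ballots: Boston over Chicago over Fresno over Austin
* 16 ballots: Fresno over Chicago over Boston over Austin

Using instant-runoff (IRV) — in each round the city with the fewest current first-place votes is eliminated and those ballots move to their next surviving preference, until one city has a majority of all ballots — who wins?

Fresno

Round 1: Austin 17, Chicago 10, Boston 12, Fresno 16. Chicago eliminated.
Round 2: Austin 27, Boston 12, Fresno 16. Boston eliminated.
Round 3: Austin 27, Fresno 28. Fresno has a majority (≥28).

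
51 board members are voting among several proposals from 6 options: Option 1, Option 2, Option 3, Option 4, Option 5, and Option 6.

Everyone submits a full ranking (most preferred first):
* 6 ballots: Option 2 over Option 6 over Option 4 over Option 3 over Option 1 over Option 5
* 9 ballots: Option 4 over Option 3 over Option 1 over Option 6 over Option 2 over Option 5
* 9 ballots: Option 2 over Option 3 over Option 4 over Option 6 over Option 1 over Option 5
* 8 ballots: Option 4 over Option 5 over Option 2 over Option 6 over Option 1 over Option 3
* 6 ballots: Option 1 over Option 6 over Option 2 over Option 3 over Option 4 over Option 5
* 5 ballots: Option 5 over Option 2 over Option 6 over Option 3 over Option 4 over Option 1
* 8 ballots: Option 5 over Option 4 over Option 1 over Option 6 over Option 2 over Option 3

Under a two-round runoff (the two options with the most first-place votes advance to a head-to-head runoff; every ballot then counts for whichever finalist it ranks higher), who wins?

Round 1 first-place votes: Option 1 6, Option 2 15, Option 3 0, Option 4 17, Option 5 13, Option 6 0. Option 4 and Option 2 advance.
Runoff: Option 4 is ranked above Option 2 on 25 ballots, Option 2 above Option 4 on 26.

Option 2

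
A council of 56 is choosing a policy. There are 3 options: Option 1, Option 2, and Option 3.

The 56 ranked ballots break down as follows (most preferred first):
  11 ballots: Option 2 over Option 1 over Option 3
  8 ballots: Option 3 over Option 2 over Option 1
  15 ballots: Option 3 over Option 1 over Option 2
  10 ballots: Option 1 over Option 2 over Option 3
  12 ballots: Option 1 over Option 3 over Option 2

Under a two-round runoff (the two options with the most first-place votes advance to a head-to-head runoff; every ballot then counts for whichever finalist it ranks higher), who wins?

Option 1

Round 1 first-place votes: Option 1 22, Option 2 11, Option 3 23. Option 3 and Option 1 advance.
Runoff: Option 3 is ranked above Option 1 on 23 ballots, Option 1 above Option 3 on 33.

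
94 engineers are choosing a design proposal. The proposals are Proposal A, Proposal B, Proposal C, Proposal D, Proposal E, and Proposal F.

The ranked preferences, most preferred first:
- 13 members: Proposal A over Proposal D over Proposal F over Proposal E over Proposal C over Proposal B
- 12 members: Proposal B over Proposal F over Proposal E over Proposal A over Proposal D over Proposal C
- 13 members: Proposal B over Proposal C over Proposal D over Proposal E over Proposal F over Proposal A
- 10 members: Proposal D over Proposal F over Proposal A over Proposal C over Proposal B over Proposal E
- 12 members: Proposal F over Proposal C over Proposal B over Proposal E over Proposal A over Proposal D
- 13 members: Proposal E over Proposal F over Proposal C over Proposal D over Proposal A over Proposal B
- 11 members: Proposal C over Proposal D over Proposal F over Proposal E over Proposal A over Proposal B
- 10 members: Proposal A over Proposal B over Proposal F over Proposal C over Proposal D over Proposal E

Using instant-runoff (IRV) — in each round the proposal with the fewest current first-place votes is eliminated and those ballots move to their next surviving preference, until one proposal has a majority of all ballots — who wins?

Proposal F

Round 1: Proposal A 23, Proposal B 25, Proposal C 11, Proposal D 10, Proposal E 13, Proposal F 12. Proposal D eliminated.
Round 2: Proposal A 23, Proposal B 25, Proposal C 11, Proposal E 13, Proposal F 22. Proposal C eliminated.
Round 3: Proposal A 23, Proposal B 25, Proposal E 13, Proposal F 33. Proposal E eliminated.
Round 4: Proposal A 23, Proposal B 25, Proposal F 46. Proposal A eliminated.
Round 5: Proposal B 35, Proposal F 59. Proposal F has a majority (≥48).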